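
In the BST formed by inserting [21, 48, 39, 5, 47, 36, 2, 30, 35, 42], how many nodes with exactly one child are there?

Tree built from: [21, 48, 39, 5, 47, 36, 2, 30, 35, 42]
Tree (level-order array): [21, 5, 48, 2, None, 39, None, None, None, 36, 47, 30, None, 42, None, None, 35]
Rule: These are nodes with exactly 1 non-null child.
Per-node child counts:
  node 21: 2 child(ren)
  node 5: 1 child(ren)
  node 2: 0 child(ren)
  node 48: 1 child(ren)
  node 39: 2 child(ren)
  node 36: 1 child(ren)
  node 30: 1 child(ren)
  node 35: 0 child(ren)
  node 47: 1 child(ren)
  node 42: 0 child(ren)
Matching nodes: [5, 48, 36, 30, 47]
Count of nodes with exactly one child: 5


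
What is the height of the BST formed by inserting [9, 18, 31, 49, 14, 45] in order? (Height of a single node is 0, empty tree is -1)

Insertion order: [9, 18, 31, 49, 14, 45]
Tree (level-order array): [9, None, 18, 14, 31, None, None, None, 49, 45]
Compute height bottom-up (empty subtree = -1):
  height(14) = 1 + max(-1, -1) = 0
  height(45) = 1 + max(-1, -1) = 0
  height(49) = 1 + max(0, -1) = 1
  height(31) = 1 + max(-1, 1) = 2
  height(18) = 1 + max(0, 2) = 3
  height(9) = 1 + max(-1, 3) = 4
Height = 4


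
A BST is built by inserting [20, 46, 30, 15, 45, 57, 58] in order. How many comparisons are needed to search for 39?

Search path for 39: 20 -> 46 -> 30 -> 45
Found: False
Comparisons: 4


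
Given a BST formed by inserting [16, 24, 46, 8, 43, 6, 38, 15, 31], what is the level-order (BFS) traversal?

Tree insertion order: [16, 24, 46, 8, 43, 6, 38, 15, 31]
Tree (level-order array): [16, 8, 24, 6, 15, None, 46, None, None, None, None, 43, None, 38, None, 31]
BFS from the root, enqueuing left then right child of each popped node:
  queue [16] -> pop 16, enqueue [8, 24], visited so far: [16]
  queue [8, 24] -> pop 8, enqueue [6, 15], visited so far: [16, 8]
  queue [24, 6, 15] -> pop 24, enqueue [46], visited so far: [16, 8, 24]
  queue [6, 15, 46] -> pop 6, enqueue [none], visited so far: [16, 8, 24, 6]
  queue [15, 46] -> pop 15, enqueue [none], visited so far: [16, 8, 24, 6, 15]
  queue [46] -> pop 46, enqueue [43], visited so far: [16, 8, 24, 6, 15, 46]
  queue [43] -> pop 43, enqueue [38], visited so far: [16, 8, 24, 6, 15, 46, 43]
  queue [38] -> pop 38, enqueue [31], visited so far: [16, 8, 24, 6, 15, 46, 43, 38]
  queue [31] -> pop 31, enqueue [none], visited so far: [16, 8, 24, 6, 15, 46, 43, 38, 31]
Result: [16, 8, 24, 6, 15, 46, 43, 38, 31]


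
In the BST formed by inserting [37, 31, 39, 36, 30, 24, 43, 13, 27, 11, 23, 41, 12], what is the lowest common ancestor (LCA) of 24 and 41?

Tree insertion order: [37, 31, 39, 36, 30, 24, 43, 13, 27, 11, 23, 41, 12]
Tree (level-order array): [37, 31, 39, 30, 36, None, 43, 24, None, None, None, 41, None, 13, 27, None, None, 11, 23, None, None, None, 12]
In a BST, the LCA of p=24, q=41 is the first node v on the
root-to-leaf path with p <= v <= q (go left if both < v, right if both > v).
Walk from root:
  at 37: 24 <= 37 <= 41, this is the LCA
LCA = 37


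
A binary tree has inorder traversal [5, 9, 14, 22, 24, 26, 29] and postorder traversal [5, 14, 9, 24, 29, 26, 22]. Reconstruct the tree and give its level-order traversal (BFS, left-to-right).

Inorder:   [5, 9, 14, 22, 24, 26, 29]
Postorder: [5, 14, 9, 24, 29, 26, 22]
Algorithm: postorder visits root last, so walk postorder right-to-left;
each value is the root of the current inorder slice — split it at that
value, recurse on the right subtree first, then the left.
Recursive splits:
  root=22; inorder splits into left=[5, 9, 14], right=[24, 26, 29]
  root=26; inorder splits into left=[24], right=[29]
  root=29; inorder splits into left=[], right=[]
  root=24; inorder splits into left=[], right=[]
  root=9; inorder splits into left=[5], right=[14]
  root=14; inorder splits into left=[], right=[]
  root=5; inorder splits into left=[], right=[]
Reconstructed level-order: [22, 9, 26, 5, 14, 24, 29]


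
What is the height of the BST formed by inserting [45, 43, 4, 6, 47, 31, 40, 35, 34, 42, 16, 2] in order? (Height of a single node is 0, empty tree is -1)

Insertion order: [45, 43, 4, 6, 47, 31, 40, 35, 34, 42, 16, 2]
Tree (level-order array): [45, 43, 47, 4, None, None, None, 2, 6, None, None, None, 31, 16, 40, None, None, 35, 42, 34]
Compute height bottom-up (empty subtree = -1):
  height(2) = 1 + max(-1, -1) = 0
  height(16) = 1 + max(-1, -1) = 0
  height(34) = 1 + max(-1, -1) = 0
  height(35) = 1 + max(0, -1) = 1
  height(42) = 1 + max(-1, -1) = 0
  height(40) = 1 + max(1, 0) = 2
  height(31) = 1 + max(0, 2) = 3
  height(6) = 1 + max(-1, 3) = 4
  height(4) = 1 + max(0, 4) = 5
  height(43) = 1 + max(5, -1) = 6
  height(47) = 1 + max(-1, -1) = 0
  height(45) = 1 + max(6, 0) = 7
Height = 7


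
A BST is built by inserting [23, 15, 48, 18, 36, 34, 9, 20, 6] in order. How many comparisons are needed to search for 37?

Search path for 37: 23 -> 48 -> 36
Found: False
Comparisons: 3


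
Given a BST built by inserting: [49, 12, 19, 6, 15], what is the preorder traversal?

Tree insertion order: [49, 12, 19, 6, 15]
Tree (level-order array): [49, 12, None, 6, 19, None, None, 15]
Preorder traversal: [49, 12, 6, 19, 15]


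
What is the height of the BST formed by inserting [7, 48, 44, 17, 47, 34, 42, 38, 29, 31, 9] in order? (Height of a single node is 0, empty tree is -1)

Insertion order: [7, 48, 44, 17, 47, 34, 42, 38, 29, 31, 9]
Tree (level-order array): [7, None, 48, 44, None, 17, 47, 9, 34, None, None, None, None, 29, 42, None, 31, 38]
Compute height bottom-up (empty subtree = -1):
  height(9) = 1 + max(-1, -1) = 0
  height(31) = 1 + max(-1, -1) = 0
  height(29) = 1 + max(-1, 0) = 1
  height(38) = 1 + max(-1, -1) = 0
  height(42) = 1 + max(0, -1) = 1
  height(34) = 1 + max(1, 1) = 2
  height(17) = 1 + max(0, 2) = 3
  height(47) = 1 + max(-1, -1) = 0
  height(44) = 1 + max(3, 0) = 4
  height(48) = 1 + max(4, -1) = 5
  height(7) = 1 + max(-1, 5) = 6
Height = 6


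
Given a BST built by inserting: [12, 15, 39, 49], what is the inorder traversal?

Tree insertion order: [12, 15, 39, 49]
Tree (level-order array): [12, None, 15, None, 39, None, 49]
Inorder traversal: [12, 15, 39, 49]


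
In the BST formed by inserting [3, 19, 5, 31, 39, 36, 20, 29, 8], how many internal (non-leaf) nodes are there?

Tree built from: [3, 19, 5, 31, 39, 36, 20, 29, 8]
Tree (level-order array): [3, None, 19, 5, 31, None, 8, 20, 39, None, None, None, 29, 36]
Rule: An internal node has at least one child.
Per-node child counts:
  node 3: 1 child(ren)
  node 19: 2 child(ren)
  node 5: 1 child(ren)
  node 8: 0 child(ren)
  node 31: 2 child(ren)
  node 20: 1 child(ren)
  node 29: 0 child(ren)
  node 39: 1 child(ren)
  node 36: 0 child(ren)
Matching nodes: [3, 19, 5, 31, 20, 39]
Count of internal (non-leaf) nodes: 6


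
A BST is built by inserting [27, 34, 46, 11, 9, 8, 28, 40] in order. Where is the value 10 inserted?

Starting tree (level order): [27, 11, 34, 9, None, 28, 46, 8, None, None, None, 40]
Insertion path: 27 -> 11 -> 9
Result: insert 10 as right child of 9
Final tree (level order): [27, 11, 34, 9, None, 28, 46, 8, 10, None, None, 40]


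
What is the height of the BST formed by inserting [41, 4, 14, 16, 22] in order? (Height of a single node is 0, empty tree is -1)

Insertion order: [41, 4, 14, 16, 22]
Tree (level-order array): [41, 4, None, None, 14, None, 16, None, 22]
Compute height bottom-up (empty subtree = -1):
  height(22) = 1 + max(-1, -1) = 0
  height(16) = 1 + max(-1, 0) = 1
  height(14) = 1 + max(-1, 1) = 2
  height(4) = 1 + max(-1, 2) = 3
  height(41) = 1 + max(3, -1) = 4
Height = 4


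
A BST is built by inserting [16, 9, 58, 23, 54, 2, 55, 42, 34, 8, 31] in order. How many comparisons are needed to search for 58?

Search path for 58: 16 -> 58
Found: True
Comparisons: 2


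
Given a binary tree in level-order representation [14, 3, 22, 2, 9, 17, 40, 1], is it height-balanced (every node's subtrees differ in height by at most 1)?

Tree (level-order array): [14, 3, 22, 2, 9, 17, 40, 1]
Definition: a tree is height-balanced if, at every node, |h(left) - h(right)| <= 1 (empty subtree has height -1).
Bottom-up per-node check:
  node 1: h_left=-1, h_right=-1, diff=0 [OK], height=0
  node 2: h_left=0, h_right=-1, diff=1 [OK], height=1
  node 9: h_left=-1, h_right=-1, diff=0 [OK], height=0
  node 3: h_left=1, h_right=0, diff=1 [OK], height=2
  node 17: h_left=-1, h_right=-1, diff=0 [OK], height=0
  node 40: h_left=-1, h_right=-1, diff=0 [OK], height=0
  node 22: h_left=0, h_right=0, diff=0 [OK], height=1
  node 14: h_left=2, h_right=1, diff=1 [OK], height=3
All nodes satisfy the balance condition.
Result: Balanced


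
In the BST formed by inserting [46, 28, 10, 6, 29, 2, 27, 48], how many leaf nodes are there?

Tree built from: [46, 28, 10, 6, 29, 2, 27, 48]
Tree (level-order array): [46, 28, 48, 10, 29, None, None, 6, 27, None, None, 2]
Rule: A leaf has 0 children.
Per-node child counts:
  node 46: 2 child(ren)
  node 28: 2 child(ren)
  node 10: 2 child(ren)
  node 6: 1 child(ren)
  node 2: 0 child(ren)
  node 27: 0 child(ren)
  node 29: 0 child(ren)
  node 48: 0 child(ren)
Matching nodes: [2, 27, 29, 48]
Count of leaf nodes: 4


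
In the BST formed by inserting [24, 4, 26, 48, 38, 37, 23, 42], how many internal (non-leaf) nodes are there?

Tree built from: [24, 4, 26, 48, 38, 37, 23, 42]
Tree (level-order array): [24, 4, 26, None, 23, None, 48, None, None, 38, None, 37, 42]
Rule: An internal node has at least one child.
Per-node child counts:
  node 24: 2 child(ren)
  node 4: 1 child(ren)
  node 23: 0 child(ren)
  node 26: 1 child(ren)
  node 48: 1 child(ren)
  node 38: 2 child(ren)
  node 37: 0 child(ren)
  node 42: 0 child(ren)
Matching nodes: [24, 4, 26, 48, 38]
Count of internal (non-leaf) nodes: 5


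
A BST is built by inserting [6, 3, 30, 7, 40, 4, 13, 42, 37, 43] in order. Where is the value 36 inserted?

Starting tree (level order): [6, 3, 30, None, 4, 7, 40, None, None, None, 13, 37, 42, None, None, None, None, None, 43]
Insertion path: 6 -> 30 -> 40 -> 37
Result: insert 36 as left child of 37
Final tree (level order): [6, 3, 30, None, 4, 7, 40, None, None, None, 13, 37, 42, None, None, 36, None, None, 43]


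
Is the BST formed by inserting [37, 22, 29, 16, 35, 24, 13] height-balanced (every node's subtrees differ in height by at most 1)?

Tree (level-order array): [37, 22, None, 16, 29, 13, None, 24, 35]
Definition: a tree is height-balanced if, at every node, |h(left) - h(right)| <= 1 (empty subtree has height -1).
Bottom-up per-node check:
  node 13: h_left=-1, h_right=-1, diff=0 [OK], height=0
  node 16: h_left=0, h_right=-1, diff=1 [OK], height=1
  node 24: h_left=-1, h_right=-1, diff=0 [OK], height=0
  node 35: h_left=-1, h_right=-1, diff=0 [OK], height=0
  node 29: h_left=0, h_right=0, diff=0 [OK], height=1
  node 22: h_left=1, h_right=1, diff=0 [OK], height=2
  node 37: h_left=2, h_right=-1, diff=3 [FAIL (|2--1|=3 > 1)], height=3
Node 37 violates the condition: |2 - -1| = 3 > 1.
Result: Not balanced


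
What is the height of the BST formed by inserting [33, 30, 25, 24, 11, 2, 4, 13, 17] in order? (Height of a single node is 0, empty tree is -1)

Insertion order: [33, 30, 25, 24, 11, 2, 4, 13, 17]
Tree (level-order array): [33, 30, None, 25, None, 24, None, 11, None, 2, 13, None, 4, None, 17]
Compute height bottom-up (empty subtree = -1):
  height(4) = 1 + max(-1, -1) = 0
  height(2) = 1 + max(-1, 0) = 1
  height(17) = 1 + max(-1, -1) = 0
  height(13) = 1 + max(-1, 0) = 1
  height(11) = 1 + max(1, 1) = 2
  height(24) = 1 + max(2, -1) = 3
  height(25) = 1 + max(3, -1) = 4
  height(30) = 1 + max(4, -1) = 5
  height(33) = 1 + max(5, -1) = 6
Height = 6


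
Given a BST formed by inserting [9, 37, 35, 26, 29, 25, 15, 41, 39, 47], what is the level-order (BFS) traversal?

Tree insertion order: [9, 37, 35, 26, 29, 25, 15, 41, 39, 47]
Tree (level-order array): [9, None, 37, 35, 41, 26, None, 39, 47, 25, 29, None, None, None, None, 15]
BFS from the root, enqueuing left then right child of each popped node:
  queue [9] -> pop 9, enqueue [37], visited so far: [9]
  queue [37] -> pop 37, enqueue [35, 41], visited so far: [9, 37]
  queue [35, 41] -> pop 35, enqueue [26], visited so far: [9, 37, 35]
  queue [41, 26] -> pop 41, enqueue [39, 47], visited so far: [9, 37, 35, 41]
  queue [26, 39, 47] -> pop 26, enqueue [25, 29], visited so far: [9, 37, 35, 41, 26]
  queue [39, 47, 25, 29] -> pop 39, enqueue [none], visited so far: [9, 37, 35, 41, 26, 39]
  queue [47, 25, 29] -> pop 47, enqueue [none], visited so far: [9, 37, 35, 41, 26, 39, 47]
  queue [25, 29] -> pop 25, enqueue [15], visited so far: [9, 37, 35, 41, 26, 39, 47, 25]
  queue [29, 15] -> pop 29, enqueue [none], visited so far: [9, 37, 35, 41, 26, 39, 47, 25, 29]
  queue [15] -> pop 15, enqueue [none], visited so far: [9, 37, 35, 41, 26, 39, 47, 25, 29, 15]
Result: [9, 37, 35, 41, 26, 39, 47, 25, 29, 15]


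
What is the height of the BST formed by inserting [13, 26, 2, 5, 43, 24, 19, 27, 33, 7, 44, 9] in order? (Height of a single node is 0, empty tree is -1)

Insertion order: [13, 26, 2, 5, 43, 24, 19, 27, 33, 7, 44, 9]
Tree (level-order array): [13, 2, 26, None, 5, 24, 43, None, 7, 19, None, 27, 44, None, 9, None, None, None, 33]
Compute height bottom-up (empty subtree = -1):
  height(9) = 1 + max(-1, -1) = 0
  height(7) = 1 + max(-1, 0) = 1
  height(5) = 1 + max(-1, 1) = 2
  height(2) = 1 + max(-1, 2) = 3
  height(19) = 1 + max(-1, -1) = 0
  height(24) = 1 + max(0, -1) = 1
  height(33) = 1 + max(-1, -1) = 0
  height(27) = 1 + max(-1, 0) = 1
  height(44) = 1 + max(-1, -1) = 0
  height(43) = 1 + max(1, 0) = 2
  height(26) = 1 + max(1, 2) = 3
  height(13) = 1 + max(3, 3) = 4
Height = 4


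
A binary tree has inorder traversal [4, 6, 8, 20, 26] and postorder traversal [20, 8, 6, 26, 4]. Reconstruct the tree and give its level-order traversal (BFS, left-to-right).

Inorder:   [4, 6, 8, 20, 26]
Postorder: [20, 8, 6, 26, 4]
Algorithm: postorder visits root last, so walk postorder right-to-left;
each value is the root of the current inorder slice — split it at that
value, recurse on the right subtree first, then the left.
Recursive splits:
  root=4; inorder splits into left=[], right=[6, 8, 20, 26]
  root=26; inorder splits into left=[6, 8, 20], right=[]
  root=6; inorder splits into left=[], right=[8, 20]
  root=8; inorder splits into left=[], right=[20]
  root=20; inorder splits into left=[], right=[]
Reconstructed level-order: [4, 26, 6, 8, 20]


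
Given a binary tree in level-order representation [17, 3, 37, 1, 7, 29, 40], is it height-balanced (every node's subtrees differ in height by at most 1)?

Tree (level-order array): [17, 3, 37, 1, 7, 29, 40]
Definition: a tree is height-balanced if, at every node, |h(left) - h(right)| <= 1 (empty subtree has height -1).
Bottom-up per-node check:
  node 1: h_left=-1, h_right=-1, diff=0 [OK], height=0
  node 7: h_left=-1, h_right=-1, diff=0 [OK], height=0
  node 3: h_left=0, h_right=0, diff=0 [OK], height=1
  node 29: h_left=-1, h_right=-1, diff=0 [OK], height=0
  node 40: h_left=-1, h_right=-1, diff=0 [OK], height=0
  node 37: h_left=0, h_right=0, diff=0 [OK], height=1
  node 17: h_left=1, h_right=1, diff=0 [OK], height=2
All nodes satisfy the balance condition.
Result: Balanced


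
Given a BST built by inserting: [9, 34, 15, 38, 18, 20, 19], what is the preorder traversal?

Tree insertion order: [9, 34, 15, 38, 18, 20, 19]
Tree (level-order array): [9, None, 34, 15, 38, None, 18, None, None, None, 20, 19]
Preorder traversal: [9, 34, 15, 18, 20, 19, 38]


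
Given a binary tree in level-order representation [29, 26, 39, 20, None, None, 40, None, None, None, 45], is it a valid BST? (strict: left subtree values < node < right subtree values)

Level-order array: [29, 26, 39, 20, None, None, 40, None, None, None, 45]
Validate using subtree bounds (lo, hi): at each node, require lo < value < hi,
then recurse left with hi=value and right with lo=value.
Preorder trace (stopping at first violation):
  at node 29 with bounds (-inf, +inf): OK
  at node 26 with bounds (-inf, 29): OK
  at node 20 with bounds (-inf, 26): OK
  at node 39 with bounds (29, +inf): OK
  at node 40 with bounds (39, +inf): OK
  at node 45 with bounds (40, +inf): OK
No violation found at any node.
Result: Valid BST


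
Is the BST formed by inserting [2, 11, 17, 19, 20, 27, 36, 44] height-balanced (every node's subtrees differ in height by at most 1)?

Tree (level-order array): [2, None, 11, None, 17, None, 19, None, 20, None, 27, None, 36, None, 44]
Definition: a tree is height-balanced if, at every node, |h(left) - h(right)| <= 1 (empty subtree has height -1).
Bottom-up per-node check:
  node 44: h_left=-1, h_right=-1, diff=0 [OK], height=0
  node 36: h_left=-1, h_right=0, diff=1 [OK], height=1
  node 27: h_left=-1, h_right=1, diff=2 [FAIL (|-1-1|=2 > 1)], height=2
  node 20: h_left=-1, h_right=2, diff=3 [FAIL (|-1-2|=3 > 1)], height=3
  node 19: h_left=-1, h_right=3, diff=4 [FAIL (|-1-3|=4 > 1)], height=4
  node 17: h_left=-1, h_right=4, diff=5 [FAIL (|-1-4|=5 > 1)], height=5
  node 11: h_left=-1, h_right=5, diff=6 [FAIL (|-1-5|=6 > 1)], height=6
  node 2: h_left=-1, h_right=6, diff=7 [FAIL (|-1-6|=7 > 1)], height=7
Node 27 violates the condition: |-1 - 1| = 2 > 1.
Result: Not balanced


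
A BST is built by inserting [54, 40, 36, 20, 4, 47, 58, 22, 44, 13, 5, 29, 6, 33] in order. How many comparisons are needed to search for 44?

Search path for 44: 54 -> 40 -> 47 -> 44
Found: True
Comparisons: 4


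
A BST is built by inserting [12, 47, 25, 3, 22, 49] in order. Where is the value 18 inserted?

Starting tree (level order): [12, 3, 47, None, None, 25, 49, 22]
Insertion path: 12 -> 47 -> 25 -> 22
Result: insert 18 as left child of 22
Final tree (level order): [12, 3, 47, None, None, 25, 49, 22, None, None, None, 18]


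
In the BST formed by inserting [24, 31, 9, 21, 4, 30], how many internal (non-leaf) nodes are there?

Tree built from: [24, 31, 9, 21, 4, 30]
Tree (level-order array): [24, 9, 31, 4, 21, 30]
Rule: An internal node has at least one child.
Per-node child counts:
  node 24: 2 child(ren)
  node 9: 2 child(ren)
  node 4: 0 child(ren)
  node 21: 0 child(ren)
  node 31: 1 child(ren)
  node 30: 0 child(ren)
Matching nodes: [24, 9, 31]
Count of internal (non-leaf) nodes: 3


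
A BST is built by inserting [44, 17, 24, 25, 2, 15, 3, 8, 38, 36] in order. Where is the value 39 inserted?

Starting tree (level order): [44, 17, None, 2, 24, None, 15, None, 25, 3, None, None, 38, None, 8, 36]
Insertion path: 44 -> 17 -> 24 -> 25 -> 38
Result: insert 39 as right child of 38
Final tree (level order): [44, 17, None, 2, 24, None, 15, None, 25, 3, None, None, 38, None, 8, 36, 39]


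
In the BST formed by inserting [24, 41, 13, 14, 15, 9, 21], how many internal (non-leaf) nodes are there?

Tree built from: [24, 41, 13, 14, 15, 9, 21]
Tree (level-order array): [24, 13, 41, 9, 14, None, None, None, None, None, 15, None, 21]
Rule: An internal node has at least one child.
Per-node child counts:
  node 24: 2 child(ren)
  node 13: 2 child(ren)
  node 9: 0 child(ren)
  node 14: 1 child(ren)
  node 15: 1 child(ren)
  node 21: 0 child(ren)
  node 41: 0 child(ren)
Matching nodes: [24, 13, 14, 15]
Count of internal (non-leaf) nodes: 4


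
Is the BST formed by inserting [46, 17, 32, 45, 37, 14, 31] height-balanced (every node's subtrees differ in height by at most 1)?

Tree (level-order array): [46, 17, None, 14, 32, None, None, 31, 45, None, None, 37]
Definition: a tree is height-balanced if, at every node, |h(left) - h(right)| <= 1 (empty subtree has height -1).
Bottom-up per-node check:
  node 14: h_left=-1, h_right=-1, diff=0 [OK], height=0
  node 31: h_left=-1, h_right=-1, diff=0 [OK], height=0
  node 37: h_left=-1, h_right=-1, diff=0 [OK], height=0
  node 45: h_left=0, h_right=-1, diff=1 [OK], height=1
  node 32: h_left=0, h_right=1, diff=1 [OK], height=2
  node 17: h_left=0, h_right=2, diff=2 [FAIL (|0-2|=2 > 1)], height=3
  node 46: h_left=3, h_right=-1, diff=4 [FAIL (|3--1|=4 > 1)], height=4
Node 17 violates the condition: |0 - 2| = 2 > 1.
Result: Not balanced


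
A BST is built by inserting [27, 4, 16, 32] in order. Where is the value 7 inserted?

Starting tree (level order): [27, 4, 32, None, 16]
Insertion path: 27 -> 4 -> 16
Result: insert 7 as left child of 16
Final tree (level order): [27, 4, 32, None, 16, None, None, 7]


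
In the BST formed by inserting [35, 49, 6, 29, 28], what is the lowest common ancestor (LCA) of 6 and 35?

Tree insertion order: [35, 49, 6, 29, 28]
Tree (level-order array): [35, 6, 49, None, 29, None, None, 28]
In a BST, the LCA of p=6, q=35 is the first node v on the
root-to-leaf path with p <= v <= q (go left if both < v, right if both > v).
Walk from root:
  at 35: 6 <= 35 <= 35, this is the LCA
LCA = 35


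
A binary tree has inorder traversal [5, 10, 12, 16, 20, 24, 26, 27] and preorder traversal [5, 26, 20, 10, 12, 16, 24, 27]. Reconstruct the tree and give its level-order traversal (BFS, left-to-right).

Inorder:  [5, 10, 12, 16, 20, 24, 26, 27]
Preorder: [5, 26, 20, 10, 12, 16, 24, 27]
Algorithm: preorder visits root first, so consume preorder in order;
for each root, split the current inorder slice at that value into
left-subtree inorder and right-subtree inorder, then recurse.
Recursive splits:
  root=5; inorder splits into left=[], right=[10, 12, 16, 20, 24, 26, 27]
  root=26; inorder splits into left=[10, 12, 16, 20, 24], right=[27]
  root=20; inorder splits into left=[10, 12, 16], right=[24]
  root=10; inorder splits into left=[], right=[12, 16]
  root=12; inorder splits into left=[], right=[16]
  root=16; inorder splits into left=[], right=[]
  root=24; inorder splits into left=[], right=[]
  root=27; inorder splits into left=[], right=[]
Reconstructed level-order: [5, 26, 20, 27, 10, 24, 12, 16]


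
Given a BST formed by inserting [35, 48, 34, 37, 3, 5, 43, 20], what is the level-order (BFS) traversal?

Tree insertion order: [35, 48, 34, 37, 3, 5, 43, 20]
Tree (level-order array): [35, 34, 48, 3, None, 37, None, None, 5, None, 43, None, 20]
BFS from the root, enqueuing left then right child of each popped node:
  queue [35] -> pop 35, enqueue [34, 48], visited so far: [35]
  queue [34, 48] -> pop 34, enqueue [3], visited so far: [35, 34]
  queue [48, 3] -> pop 48, enqueue [37], visited so far: [35, 34, 48]
  queue [3, 37] -> pop 3, enqueue [5], visited so far: [35, 34, 48, 3]
  queue [37, 5] -> pop 37, enqueue [43], visited so far: [35, 34, 48, 3, 37]
  queue [5, 43] -> pop 5, enqueue [20], visited so far: [35, 34, 48, 3, 37, 5]
  queue [43, 20] -> pop 43, enqueue [none], visited so far: [35, 34, 48, 3, 37, 5, 43]
  queue [20] -> pop 20, enqueue [none], visited so far: [35, 34, 48, 3, 37, 5, 43, 20]
Result: [35, 34, 48, 3, 37, 5, 43, 20]


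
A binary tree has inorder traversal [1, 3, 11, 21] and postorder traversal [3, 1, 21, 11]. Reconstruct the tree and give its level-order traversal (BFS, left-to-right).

Inorder:   [1, 3, 11, 21]
Postorder: [3, 1, 21, 11]
Algorithm: postorder visits root last, so walk postorder right-to-left;
each value is the root of the current inorder slice — split it at that
value, recurse on the right subtree first, then the left.
Recursive splits:
  root=11; inorder splits into left=[1, 3], right=[21]
  root=21; inorder splits into left=[], right=[]
  root=1; inorder splits into left=[], right=[3]
  root=3; inorder splits into left=[], right=[]
Reconstructed level-order: [11, 1, 21, 3]


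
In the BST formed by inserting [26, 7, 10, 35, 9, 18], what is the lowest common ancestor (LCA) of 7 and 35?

Tree insertion order: [26, 7, 10, 35, 9, 18]
Tree (level-order array): [26, 7, 35, None, 10, None, None, 9, 18]
In a BST, the LCA of p=7, q=35 is the first node v on the
root-to-leaf path with p <= v <= q (go left if both < v, right if both > v).
Walk from root:
  at 26: 7 <= 26 <= 35, this is the LCA
LCA = 26


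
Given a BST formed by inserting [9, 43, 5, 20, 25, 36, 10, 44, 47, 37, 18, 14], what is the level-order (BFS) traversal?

Tree insertion order: [9, 43, 5, 20, 25, 36, 10, 44, 47, 37, 18, 14]
Tree (level-order array): [9, 5, 43, None, None, 20, 44, 10, 25, None, 47, None, 18, None, 36, None, None, 14, None, None, 37]
BFS from the root, enqueuing left then right child of each popped node:
  queue [9] -> pop 9, enqueue [5, 43], visited so far: [9]
  queue [5, 43] -> pop 5, enqueue [none], visited so far: [9, 5]
  queue [43] -> pop 43, enqueue [20, 44], visited so far: [9, 5, 43]
  queue [20, 44] -> pop 20, enqueue [10, 25], visited so far: [9, 5, 43, 20]
  queue [44, 10, 25] -> pop 44, enqueue [47], visited so far: [9, 5, 43, 20, 44]
  queue [10, 25, 47] -> pop 10, enqueue [18], visited so far: [9, 5, 43, 20, 44, 10]
  queue [25, 47, 18] -> pop 25, enqueue [36], visited so far: [9, 5, 43, 20, 44, 10, 25]
  queue [47, 18, 36] -> pop 47, enqueue [none], visited so far: [9, 5, 43, 20, 44, 10, 25, 47]
  queue [18, 36] -> pop 18, enqueue [14], visited so far: [9, 5, 43, 20, 44, 10, 25, 47, 18]
  queue [36, 14] -> pop 36, enqueue [37], visited so far: [9, 5, 43, 20, 44, 10, 25, 47, 18, 36]
  queue [14, 37] -> pop 14, enqueue [none], visited so far: [9, 5, 43, 20, 44, 10, 25, 47, 18, 36, 14]
  queue [37] -> pop 37, enqueue [none], visited so far: [9, 5, 43, 20, 44, 10, 25, 47, 18, 36, 14, 37]
Result: [9, 5, 43, 20, 44, 10, 25, 47, 18, 36, 14, 37]


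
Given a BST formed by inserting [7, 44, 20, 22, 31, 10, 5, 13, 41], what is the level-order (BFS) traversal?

Tree insertion order: [7, 44, 20, 22, 31, 10, 5, 13, 41]
Tree (level-order array): [7, 5, 44, None, None, 20, None, 10, 22, None, 13, None, 31, None, None, None, 41]
BFS from the root, enqueuing left then right child of each popped node:
  queue [7] -> pop 7, enqueue [5, 44], visited so far: [7]
  queue [5, 44] -> pop 5, enqueue [none], visited so far: [7, 5]
  queue [44] -> pop 44, enqueue [20], visited so far: [7, 5, 44]
  queue [20] -> pop 20, enqueue [10, 22], visited so far: [7, 5, 44, 20]
  queue [10, 22] -> pop 10, enqueue [13], visited so far: [7, 5, 44, 20, 10]
  queue [22, 13] -> pop 22, enqueue [31], visited so far: [7, 5, 44, 20, 10, 22]
  queue [13, 31] -> pop 13, enqueue [none], visited so far: [7, 5, 44, 20, 10, 22, 13]
  queue [31] -> pop 31, enqueue [41], visited so far: [7, 5, 44, 20, 10, 22, 13, 31]
  queue [41] -> pop 41, enqueue [none], visited so far: [7, 5, 44, 20, 10, 22, 13, 31, 41]
Result: [7, 5, 44, 20, 10, 22, 13, 31, 41]


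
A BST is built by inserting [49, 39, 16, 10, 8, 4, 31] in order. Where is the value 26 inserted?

Starting tree (level order): [49, 39, None, 16, None, 10, 31, 8, None, None, None, 4]
Insertion path: 49 -> 39 -> 16 -> 31
Result: insert 26 as left child of 31
Final tree (level order): [49, 39, None, 16, None, 10, 31, 8, None, 26, None, 4]


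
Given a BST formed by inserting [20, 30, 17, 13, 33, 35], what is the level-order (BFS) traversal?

Tree insertion order: [20, 30, 17, 13, 33, 35]
Tree (level-order array): [20, 17, 30, 13, None, None, 33, None, None, None, 35]
BFS from the root, enqueuing left then right child of each popped node:
  queue [20] -> pop 20, enqueue [17, 30], visited so far: [20]
  queue [17, 30] -> pop 17, enqueue [13], visited so far: [20, 17]
  queue [30, 13] -> pop 30, enqueue [33], visited so far: [20, 17, 30]
  queue [13, 33] -> pop 13, enqueue [none], visited so far: [20, 17, 30, 13]
  queue [33] -> pop 33, enqueue [35], visited so far: [20, 17, 30, 13, 33]
  queue [35] -> pop 35, enqueue [none], visited so far: [20, 17, 30, 13, 33, 35]
Result: [20, 17, 30, 13, 33, 35]


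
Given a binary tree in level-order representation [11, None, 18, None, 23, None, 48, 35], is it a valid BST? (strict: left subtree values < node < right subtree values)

Level-order array: [11, None, 18, None, 23, None, 48, 35]
Validate using subtree bounds (lo, hi): at each node, require lo < value < hi,
then recurse left with hi=value and right with lo=value.
Preorder trace (stopping at first violation):
  at node 11 with bounds (-inf, +inf): OK
  at node 18 with bounds (11, +inf): OK
  at node 23 with bounds (18, +inf): OK
  at node 48 with bounds (23, +inf): OK
  at node 35 with bounds (23, 48): OK
No violation found at any node.
Result: Valid BST


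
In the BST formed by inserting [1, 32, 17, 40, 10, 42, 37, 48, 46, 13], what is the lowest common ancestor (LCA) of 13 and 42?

Tree insertion order: [1, 32, 17, 40, 10, 42, 37, 48, 46, 13]
Tree (level-order array): [1, None, 32, 17, 40, 10, None, 37, 42, None, 13, None, None, None, 48, None, None, 46]
In a BST, the LCA of p=13, q=42 is the first node v on the
root-to-leaf path with p <= v <= q (go left if both < v, right if both > v).
Walk from root:
  at 1: both 13 and 42 > 1, go right
  at 32: 13 <= 32 <= 42, this is the LCA
LCA = 32


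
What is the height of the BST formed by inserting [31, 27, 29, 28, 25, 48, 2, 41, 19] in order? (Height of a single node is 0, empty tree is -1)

Insertion order: [31, 27, 29, 28, 25, 48, 2, 41, 19]
Tree (level-order array): [31, 27, 48, 25, 29, 41, None, 2, None, 28, None, None, None, None, 19]
Compute height bottom-up (empty subtree = -1):
  height(19) = 1 + max(-1, -1) = 0
  height(2) = 1 + max(-1, 0) = 1
  height(25) = 1 + max(1, -1) = 2
  height(28) = 1 + max(-1, -1) = 0
  height(29) = 1 + max(0, -1) = 1
  height(27) = 1 + max(2, 1) = 3
  height(41) = 1 + max(-1, -1) = 0
  height(48) = 1 + max(0, -1) = 1
  height(31) = 1 + max(3, 1) = 4
Height = 4


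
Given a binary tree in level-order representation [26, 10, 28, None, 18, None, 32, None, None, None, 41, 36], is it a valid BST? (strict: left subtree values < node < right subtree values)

Level-order array: [26, 10, 28, None, 18, None, 32, None, None, None, 41, 36]
Validate using subtree bounds (lo, hi): at each node, require lo < value < hi,
then recurse left with hi=value and right with lo=value.
Preorder trace (stopping at first violation):
  at node 26 with bounds (-inf, +inf): OK
  at node 10 with bounds (-inf, 26): OK
  at node 18 with bounds (10, 26): OK
  at node 28 with bounds (26, +inf): OK
  at node 32 with bounds (28, +inf): OK
  at node 41 with bounds (32, +inf): OK
  at node 36 with bounds (32, 41): OK
No violation found at any node.
Result: Valid BST


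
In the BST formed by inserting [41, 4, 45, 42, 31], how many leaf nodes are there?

Tree built from: [41, 4, 45, 42, 31]
Tree (level-order array): [41, 4, 45, None, 31, 42]
Rule: A leaf has 0 children.
Per-node child counts:
  node 41: 2 child(ren)
  node 4: 1 child(ren)
  node 31: 0 child(ren)
  node 45: 1 child(ren)
  node 42: 0 child(ren)
Matching nodes: [31, 42]
Count of leaf nodes: 2


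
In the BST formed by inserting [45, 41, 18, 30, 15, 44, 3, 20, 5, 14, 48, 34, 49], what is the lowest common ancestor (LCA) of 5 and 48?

Tree insertion order: [45, 41, 18, 30, 15, 44, 3, 20, 5, 14, 48, 34, 49]
Tree (level-order array): [45, 41, 48, 18, 44, None, 49, 15, 30, None, None, None, None, 3, None, 20, 34, None, 5, None, None, None, None, None, 14]
In a BST, the LCA of p=5, q=48 is the first node v on the
root-to-leaf path with p <= v <= q (go left if both < v, right if both > v).
Walk from root:
  at 45: 5 <= 45 <= 48, this is the LCA
LCA = 45


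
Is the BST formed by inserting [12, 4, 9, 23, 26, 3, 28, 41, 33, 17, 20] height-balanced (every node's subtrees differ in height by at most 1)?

Tree (level-order array): [12, 4, 23, 3, 9, 17, 26, None, None, None, None, None, 20, None, 28, None, None, None, 41, 33]
Definition: a tree is height-balanced if, at every node, |h(left) - h(right)| <= 1 (empty subtree has height -1).
Bottom-up per-node check:
  node 3: h_left=-1, h_right=-1, diff=0 [OK], height=0
  node 9: h_left=-1, h_right=-1, diff=0 [OK], height=0
  node 4: h_left=0, h_right=0, diff=0 [OK], height=1
  node 20: h_left=-1, h_right=-1, diff=0 [OK], height=0
  node 17: h_left=-1, h_right=0, diff=1 [OK], height=1
  node 33: h_left=-1, h_right=-1, diff=0 [OK], height=0
  node 41: h_left=0, h_right=-1, diff=1 [OK], height=1
  node 28: h_left=-1, h_right=1, diff=2 [FAIL (|-1-1|=2 > 1)], height=2
  node 26: h_left=-1, h_right=2, diff=3 [FAIL (|-1-2|=3 > 1)], height=3
  node 23: h_left=1, h_right=3, diff=2 [FAIL (|1-3|=2 > 1)], height=4
  node 12: h_left=1, h_right=4, diff=3 [FAIL (|1-4|=3 > 1)], height=5
Node 28 violates the condition: |-1 - 1| = 2 > 1.
Result: Not balanced


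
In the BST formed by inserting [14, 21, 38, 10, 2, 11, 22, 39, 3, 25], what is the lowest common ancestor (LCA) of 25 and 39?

Tree insertion order: [14, 21, 38, 10, 2, 11, 22, 39, 3, 25]
Tree (level-order array): [14, 10, 21, 2, 11, None, 38, None, 3, None, None, 22, 39, None, None, None, 25]
In a BST, the LCA of p=25, q=39 is the first node v on the
root-to-leaf path with p <= v <= q (go left if both < v, right if both > v).
Walk from root:
  at 14: both 25 and 39 > 14, go right
  at 21: both 25 and 39 > 21, go right
  at 38: 25 <= 38 <= 39, this is the LCA
LCA = 38


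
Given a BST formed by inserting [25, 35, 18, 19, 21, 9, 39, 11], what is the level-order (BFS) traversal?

Tree insertion order: [25, 35, 18, 19, 21, 9, 39, 11]
Tree (level-order array): [25, 18, 35, 9, 19, None, 39, None, 11, None, 21]
BFS from the root, enqueuing left then right child of each popped node:
  queue [25] -> pop 25, enqueue [18, 35], visited so far: [25]
  queue [18, 35] -> pop 18, enqueue [9, 19], visited so far: [25, 18]
  queue [35, 9, 19] -> pop 35, enqueue [39], visited so far: [25, 18, 35]
  queue [9, 19, 39] -> pop 9, enqueue [11], visited so far: [25, 18, 35, 9]
  queue [19, 39, 11] -> pop 19, enqueue [21], visited so far: [25, 18, 35, 9, 19]
  queue [39, 11, 21] -> pop 39, enqueue [none], visited so far: [25, 18, 35, 9, 19, 39]
  queue [11, 21] -> pop 11, enqueue [none], visited so far: [25, 18, 35, 9, 19, 39, 11]
  queue [21] -> pop 21, enqueue [none], visited so far: [25, 18, 35, 9, 19, 39, 11, 21]
Result: [25, 18, 35, 9, 19, 39, 11, 21]


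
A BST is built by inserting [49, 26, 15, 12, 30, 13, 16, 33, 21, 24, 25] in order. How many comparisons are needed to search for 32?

Search path for 32: 49 -> 26 -> 30 -> 33
Found: False
Comparisons: 4


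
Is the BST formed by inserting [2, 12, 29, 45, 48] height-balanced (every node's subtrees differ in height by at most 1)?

Tree (level-order array): [2, None, 12, None, 29, None, 45, None, 48]
Definition: a tree is height-balanced if, at every node, |h(left) - h(right)| <= 1 (empty subtree has height -1).
Bottom-up per-node check:
  node 48: h_left=-1, h_right=-1, diff=0 [OK], height=0
  node 45: h_left=-1, h_right=0, diff=1 [OK], height=1
  node 29: h_left=-1, h_right=1, diff=2 [FAIL (|-1-1|=2 > 1)], height=2
  node 12: h_left=-1, h_right=2, diff=3 [FAIL (|-1-2|=3 > 1)], height=3
  node 2: h_left=-1, h_right=3, diff=4 [FAIL (|-1-3|=4 > 1)], height=4
Node 29 violates the condition: |-1 - 1| = 2 > 1.
Result: Not balanced


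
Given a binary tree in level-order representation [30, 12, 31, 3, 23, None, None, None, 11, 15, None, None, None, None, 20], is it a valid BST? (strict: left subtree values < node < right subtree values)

Level-order array: [30, 12, 31, 3, 23, None, None, None, 11, 15, None, None, None, None, 20]
Validate using subtree bounds (lo, hi): at each node, require lo < value < hi,
then recurse left with hi=value and right with lo=value.
Preorder trace (stopping at first violation):
  at node 30 with bounds (-inf, +inf): OK
  at node 12 with bounds (-inf, 30): OK
  at node 3 with bounds (-inf, 12): OK
  at node 11 with bounds (3, 12): OK
  at node 23 with bounds (12, 30): OK
  at node 15 with bounds (12, 23): OK
  at node 20 with bounds (15, 23): OK
  at node 31 with bounds (30, +inf): OK
No violation found at any node.
Result: Valid BST


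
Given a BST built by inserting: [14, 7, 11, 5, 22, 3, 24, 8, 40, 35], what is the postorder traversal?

Tree insertion order: [14, 7, 11, 5, 22, 3, 24, 8, 40, 35]
Tree (level-order array): [14, 7, 22, 5, 11, None, 24, 3, None, 8, None, None, 40, None, None, None, None, 35]
Postorder traversal: [3, 5, 8, 11, 7, 35, 40, 24, 22, 14]


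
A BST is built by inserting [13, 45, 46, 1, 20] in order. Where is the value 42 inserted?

Starting tree (level order): [13, 1, 45, None, None, 20, 46]
Insertion path: 13 -> 45 -> 20
Result: insert 42 as right child of 20
Final tree (level order): [13, 1, 45, None, None, 20, 46, None, 42]


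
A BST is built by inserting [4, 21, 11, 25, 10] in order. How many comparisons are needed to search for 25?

Search path for 25: 4 -> 21 -> 25
Found: True
Comparisons: 3


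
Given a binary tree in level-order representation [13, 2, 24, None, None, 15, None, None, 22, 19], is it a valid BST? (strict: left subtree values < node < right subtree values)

Level-order array: [13, 2, 24, None, None, 15, None, None, 22, 19]
Validate using subtree bounds (lo, hi): at each node, require lo < value < hi,
then recurse left with hi=value and right with lo=value.
Preorder trace (stopping at first violation):
  at node 13 with bounds (-inf, +inf): OK
  at node 2 with bounds (-inf, 13): OK
  at node 24 with bounds (13, +inf): OK
  at node 15 with bounds (13, 24): OK
  at node 22 with bounds (15, 24): OK
  at node 19 with bounds (15, 22): OK
No violation found at any node.
Result: Valid BST


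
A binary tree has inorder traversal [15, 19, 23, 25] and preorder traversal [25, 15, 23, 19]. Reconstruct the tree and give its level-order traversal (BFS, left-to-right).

Inorder:  [15, 19, 23, 25]
Preorder: [25, 15, 23, 19]
Algorithm: preorder visits root first, so consume preorder in order;
for each root, split the current inorder slice at that value into
left-subtree inorder and right-subtree inorder, then recurse.
Recursive splits:
  root=25; inorder splits into left=[15, 19, 23], right=[]
  root=15; inorder splits into left=[], right=[19, 23]
  root=23; inorder splits into left=[19], right=[]
  root=19; inorder splits into left=[], right=[]
Reconstructed level-order: [25, 15, 23, 19]


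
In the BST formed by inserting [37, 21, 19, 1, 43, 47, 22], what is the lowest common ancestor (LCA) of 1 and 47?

Tree insertion order: [37, 21, 19, 1, 43, 47, 22]
Tree (level-order array): [37, 21, 43, 19, 22, None, 47, 1]
In a BST, the LCA of p=1, q=47 is the first node v on the
root-to-leaf path with p <= v <= q (go left if both < v, right if both > v).
Walk from root:
  at 37: 1 <= 37 <= 47, this is the LCA
LCA = 37


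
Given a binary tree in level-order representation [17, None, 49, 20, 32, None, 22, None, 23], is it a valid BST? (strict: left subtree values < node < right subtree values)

Level-order array: [17, None, 49, 20, 32, None, 22, None, 23]
Validate using subtree bounds (lo, hi): at each node, require lo < value < hi,
then recurse left with hi=value and right with lo=value.
Preorder trace (stopping at first violation):
  at node 17 with bounds (-inf, +inf): OK
  at node 49 with bounds (17, +inf): OK
  at node 20 with bounds (17, 49): OK
  at node 22 with bounds (20, 49): OK
  at node 32 with bounds (49, +inf): VIOLATION
Node 32 violates its bound: not (49 < 32 < +inf).
Result: Not a valid BST


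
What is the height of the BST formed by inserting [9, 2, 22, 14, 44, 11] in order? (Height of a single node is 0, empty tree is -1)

Insertion order: [9, 2, 22, 14, 44, 11]
Tree (level-order array): [9, 2, 22, None, None, 14, 44, 11]
Compute height bottom-up (empty subtree = -1):
  height(2) = 1 + max(-1, -1) = 0
  height(11) = 1 + max(-1, -1) = 0
  height(14) = 1 + max(0, -1) = 1
  height(44) = 1 + max(-1, -1) = 0
  height(22) = 1 + max(1, 0) = 2
  height(9) = 1 + max(0, 2) = 3
Height = 3


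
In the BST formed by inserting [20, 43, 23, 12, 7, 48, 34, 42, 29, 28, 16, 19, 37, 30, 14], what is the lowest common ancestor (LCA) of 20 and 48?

Tree insertion order: [20, 43, 23, 12, 7, 48, 34, 42, 29, 28, 16, 19, 37, 30, 14]
Tree (level-order array): [20, 12, 43, 7, 16, 23, 48, None, None, 14, 19, None, 34, None, None, None, None, None, None, 29, 42, 28, 30, 37]
In a BST, the LCA of p=20, q=48 is the first node v on the
root-to-leaf path with p <= v <= q (go left if both < v, right if both > v).
Walk from root:
  at 20: 20 <= 20 <= 48, this is the LCA
LCA = 20


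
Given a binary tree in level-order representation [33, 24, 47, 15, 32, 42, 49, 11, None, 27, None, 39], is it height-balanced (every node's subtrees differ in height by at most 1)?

Tree (level-order array): [33, 24, 47, 15, 32, 42, 49, 11, None, 27, None, 39]
Definition: a tree is height-balanced if, at every node, |h(left) - h(right)| <= 1 (empty subtree has height -1).
Bottom-up per-node check:
  node 11: h_left=-1, h_right=-1, diff=0 [OK], height=0
  node 15: h_left=0, h_right=-1, diff=1 [OK], height=1
  node 27: h_left=-1, h_right=-1, diff=0 [OK], height=0
  node 32: h_left=0, h_right=-1, diff=1 [OK], height=1
  node 24: h_left=1, h_right=1, diff=0 [OK], height=2
  node 39: h_left=-1, h_right=-1, diff=0 [OK], height=0
  node 42: h_left=0, h_right=-1, diff=1 [OK], height=1
  node 49: h_left=-1, h_right=-1, diff=0 [OK], height=0
  node 47: h_left=1, h_right=0, diff=1 [OK], height=2
  node 33: h_left=2, h_right=2, diff=0 [OK], height=3
All nodes satisfy the balance condition.
Result: Balanced
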